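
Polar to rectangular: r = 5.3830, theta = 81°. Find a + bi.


a = 5.3830*cos(81°) = 5.3830*0.15643 = 0.8421
b = 5.3830*sin(81°) = 5.3830*0.98769 = 5.3167

0.8421 + 5.3167i


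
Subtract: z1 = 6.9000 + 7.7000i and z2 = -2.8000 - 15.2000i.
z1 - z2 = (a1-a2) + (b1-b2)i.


Real: 6.9 + 2.8 = 9.7
Imag: 7.7 + 15.2 = 22.9

9.7000 + 22.9000i


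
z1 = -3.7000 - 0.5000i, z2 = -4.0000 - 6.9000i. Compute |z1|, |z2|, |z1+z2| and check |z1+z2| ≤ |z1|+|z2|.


|z1| = sqrt((-3.7)^2 + (-0.5)^2) = sqrt(13.94) = 3.7336
|z2| = sqrt((-4)^2 + (-6.9)^2) = sqrt(63.61) = 7.9756
z1+z2 = -7.7000 - 7.4000i
|z1+z2| = sqrt(114.05) = 10.6794
|z1|+|z2| = 3.7336 + 7.9756 = 11.7092

|z1+z2| = 10.6794 ≤ |z1|+|z2| = 11.7092 (verified)


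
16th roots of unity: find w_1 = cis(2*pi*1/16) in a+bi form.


Angle = 360*1/16 = 22.5°
a = cos(22.5°) = 0.9239
b = sin(22.5°) = 0.3827

0.9239 + 0.3827i


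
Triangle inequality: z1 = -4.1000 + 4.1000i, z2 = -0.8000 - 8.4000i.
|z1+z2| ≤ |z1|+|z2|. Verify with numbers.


|z1| = sqrt((-4.1)^2 + 4.1^2) = sqrt(33.62) = 5.7983
|z2| = sqrt((-0.8)^2 + (-8.4)^2) = sqrt(71.2) = 8.4380
z1+z2 = -4.9000 - 4.3000i
|z1+z2| = sqrt(42.5) = 6.5192
|z1|+|z2| = 5.7983 + 8.4380 = 14.2363

|z1+z2| = 6.5192 ≤ |z1|+|z2| = 14.2363 (verified)


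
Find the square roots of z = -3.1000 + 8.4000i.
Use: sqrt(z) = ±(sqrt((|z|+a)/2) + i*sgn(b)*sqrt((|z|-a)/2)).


|z| = sqrt(9.61+70.56) = 8.9538
sqrt((|z|+a)/2) = sqrt((8.9538+(-3.1))/2) = sqrt(2.9269) = 1.7108
sqrt((|z|-a)/2) = sqrt((8.9538-(-3.1))/2) = sqrt(6.0269) = 2.4550

±(1.7108 + 2.4550i) i.e. 1.7108 + 2.4550i and -1.7108 - 2.4550i


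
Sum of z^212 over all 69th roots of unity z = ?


The roots are w_k = w^k with w = e^(2*pi*i/69), and (w^k)^212 = (w^212)^k.
So S = 1 + u + u^2 + ... + u^(68) with u = w^212.
212 = 3*69 + 5, so 212 is not a multiple of 69: u = (w^69)^3 * w^5 = w^5 ≠ 1 (w is a primitive 69th root), while u^69 = (w^69)^212 = 1.
Geometric series: S = (1 - u^69)/(1 - u) = (1 - 1)/(1 - u) = 0

S = 0


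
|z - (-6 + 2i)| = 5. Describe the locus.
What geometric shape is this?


|z - z0| = r is a circle with center z0 and radius r.
Center = (-6, 2), radius = 5

Circle with center (-6, 2) and radius 5


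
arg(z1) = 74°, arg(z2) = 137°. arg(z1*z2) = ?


arg(z1*z2) = 74° + 137° = 211°
Normalized to (-180°, 180°]: -149°

-149°


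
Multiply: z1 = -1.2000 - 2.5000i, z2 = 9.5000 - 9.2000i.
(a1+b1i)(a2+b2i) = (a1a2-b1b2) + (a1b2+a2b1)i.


Real = -1.2*9.5 - (-2.5)*(-9.2) = -11.4 - 23 = -34.4
Imag = -1.2*(-9.2) + 9.5*(-2.5) = 11.04 - (23.75) = -12.71

-34.4000 - 12.7100i


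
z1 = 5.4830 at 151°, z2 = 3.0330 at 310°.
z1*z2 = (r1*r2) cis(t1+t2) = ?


r = 5.4830 * 3.0330 = 16.6299
theta = 151° + 310° = 461° = 101° (mod 360)

16.6299 cis(101°)


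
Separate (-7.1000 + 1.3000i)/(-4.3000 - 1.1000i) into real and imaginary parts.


Multiply by conjugate: (-7.1000 + 1.3000i)(-4.3000 + 1.1000i) / ((-4.3)^2 + (-1.1)^2)
Numerator real = -7.1*(-4.3) + 1.3*(-1.1) = 29.1
Numerator imag = 1.3*(-4.3) - (-7.1)*(-1.1) = -13.4
Denominator = 19.7
Re(z) = 29.1/19.7 = 1.4772
Im(z) = -13.4/19.7 = -0.6802

Re(z) = 1.4772, Im(z) = -0.6802


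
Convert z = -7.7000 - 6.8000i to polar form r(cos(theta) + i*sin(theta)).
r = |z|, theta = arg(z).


r = sqrt(59.29+46.24) = sqrt(105.53) = 10.2728
theta = atan2(-6.8, -7.7) = -138.5517 degrees

r = 10.2728, theta = -138.5517 degrees


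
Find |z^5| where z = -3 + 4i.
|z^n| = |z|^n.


|z| = sqrt(9+16) = sqrt(25) = 5
|z^5| = |z|^5 = 5^5 = 3125

|z^5| = 3125


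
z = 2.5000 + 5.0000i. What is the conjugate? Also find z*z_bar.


z_bar = 2.5000 - 5.0000i
z*z_bar = 2.5^2 + 5^2 = 6.25 + 25 = 31.25

z_bar = 2.5000 - 5.0000i, z*z_bar = 31.25


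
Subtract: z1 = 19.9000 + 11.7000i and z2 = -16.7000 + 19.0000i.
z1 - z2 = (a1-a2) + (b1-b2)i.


Real: 19.9 + 16.7 = 36.6
Imag: 11.7 - 19 = -7.3

36.6000 - 7.3000i


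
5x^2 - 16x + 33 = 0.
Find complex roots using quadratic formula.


disc = (-16)^2 - 4*5*33 = 256 - 660 = -404
sqrt(|disc|) = sqrt(404) = 20.0998
Real part = 16/(2*5) = 1.6000
Imag part = 20.0998/(2*5) = 2.0100

1.6000 ± 2.0100i


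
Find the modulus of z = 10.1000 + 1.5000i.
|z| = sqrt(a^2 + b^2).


|z| = sqrt(10.1^2 + 1.5^2) = sqrt(102.01 + 2.25) = sqrt(104.26) = 10.2108

|z| = 10.2108


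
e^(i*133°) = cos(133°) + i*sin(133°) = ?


cos(133°) = -0.6820
sin(133°) = 0.7314

e^(i*133°) = -0.6820 + 0.7314i


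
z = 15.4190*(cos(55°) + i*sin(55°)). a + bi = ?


a = 15.4190*cos(55°) = 15.4190*0.57358 = 8.8440
b = 15.4190*sin(55°) = 15.4190*0.81915 = 12.6305

8.8440 + 12.6305i


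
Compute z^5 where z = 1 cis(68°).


r^5 = 1^5 = 1
n*theta = 5*68° = 340° = 340° (mod 360)
a = 1*cos(340°) = 0.9397
b = 1*sin(340°) = -0.3420

1 cis(340°) = 0.9397 - 0.3420i


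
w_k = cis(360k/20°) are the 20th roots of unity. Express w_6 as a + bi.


Angle = 360*6/20 = 108°
a = cos(108°) = -0.3090
b = sin(108°) = 0.9511

-0.3090 + 0.9511i


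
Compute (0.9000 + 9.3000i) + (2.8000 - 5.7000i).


Real: 0.9 + 2.8 = 3.7
Imag: 9.3 - 5.7 = 3.6

3.7000 + 3.6000i


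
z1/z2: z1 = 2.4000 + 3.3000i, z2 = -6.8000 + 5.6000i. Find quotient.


Conjugate of z2 = -6.8000 - 5.6000i
Numerator: (2.4000 + 3.3000i)(-6.8000 - 5.6000i) = 2.1600 - 35.8800i
Denominator: (-6.8)^2 + 5.6^2 = 77.6
Result = (2.1600 - 35.8800i)/77.6

0.0278 - 0.4624i


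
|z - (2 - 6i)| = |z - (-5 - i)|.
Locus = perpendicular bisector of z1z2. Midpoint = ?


Equal distances means the locus is the perpendicular bisector of z1 and z2.
Midpoint = ((2+(-5))/2, (-6+(-1))/2) = (-1.5000, -3.5000)

Perpendicular bisector through (-1.5000, -3.5000)


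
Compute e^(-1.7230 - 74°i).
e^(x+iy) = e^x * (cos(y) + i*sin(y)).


e^-1.7230 = 0.1785
cos(-74°) = 0.2756
sin(-74°) = -0.9613
Real = 0.1785*0.2756 = 0.0492
Imag = 0.1785*(-0.9613) = -0.1716

0.0492 - 0.1716i


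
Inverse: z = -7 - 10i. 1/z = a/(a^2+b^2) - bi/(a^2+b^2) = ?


|z|^2 = 49+100 = 149
1/z = (-7 + 10i)/149

1/z = -0.0470 + 0.0671i


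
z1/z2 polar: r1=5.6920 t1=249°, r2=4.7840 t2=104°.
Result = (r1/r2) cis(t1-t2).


r = 5.6920 / 4.7840 = 1.1898
theta = 249° - 104° = 145° = 145° (mod 360)

1.1898 cis(145°)


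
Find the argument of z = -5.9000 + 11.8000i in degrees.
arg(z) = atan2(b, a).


Re = -5.9, Im = 11.8
arg = atan2(11.8, -5.9) = 116.5651 degrees

arg(z) = 116.5651 degrees


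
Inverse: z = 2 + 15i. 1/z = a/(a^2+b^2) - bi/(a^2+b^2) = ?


|z|^2 = 4+225 = 229
1/z = (2 - 15i)/229

1/z = 0.0087 - 0.0655i


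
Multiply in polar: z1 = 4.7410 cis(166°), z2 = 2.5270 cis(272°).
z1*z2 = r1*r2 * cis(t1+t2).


r = 4.7410 * 2.5270 = 11.9805
theta = 166° + 272° = 438° = 78° (mod 360)

11.9805 cis(78°)


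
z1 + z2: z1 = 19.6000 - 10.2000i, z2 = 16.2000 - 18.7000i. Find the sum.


Real: 19.6 + 16.2 = 35.8
Imag: -10.2 - 18.7 = -28.9

35.8000 - 28.9000i


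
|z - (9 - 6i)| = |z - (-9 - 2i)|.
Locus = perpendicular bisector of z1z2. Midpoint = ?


Equal distances means the locus is the perpendicular bisector of z1 and z2.
Midpoint = ((9+(-9))/2, (-6+(-2))/2) = (0, -4.0000)

Perpendicular bisector through (0, -4.0000)


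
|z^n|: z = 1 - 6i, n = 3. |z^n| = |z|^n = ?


|z| = sqrt(1+36) = sqrt(37) = 6.0828
|z^3| = |z|^3 = (sqrt(37))^3 = 37*sqrt(37)

|z^3| = 37*sqrt(37) ≈ 225.0622


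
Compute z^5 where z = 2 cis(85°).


r^5 = 2^5 = 32
n*theta = 5*85° = 425° = 65° (mod 360)
a = 32*cos(65°) = 13.5238
b = 32*sin(65°) = 29.0018

32 cis(65°) = 13.5238 + 29.0018i


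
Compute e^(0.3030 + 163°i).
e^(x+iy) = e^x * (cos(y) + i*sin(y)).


e^0.3030 = 1.35391
cos(163°) = -0.956305
sin(163°) = 0.29237
Real = 1.35391*(-0.956305) = -1.2948
Imag = 1.35391*0.29237 = 0.3958

-1.2948 + 0.3958i


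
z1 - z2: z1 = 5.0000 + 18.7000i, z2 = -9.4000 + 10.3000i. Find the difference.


Real: 5 + 9.4 = 14.4
Imag: 18.7 - 10.3 = 8.4

14.4000 + 8.4000i


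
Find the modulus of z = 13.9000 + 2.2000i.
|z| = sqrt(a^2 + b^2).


|z| = sqrt(13.9^2 + 2.2^2) = sqrt(193.21 + 4.84) = sqrt(198.05) = 14.0730

|z| = 14.0730


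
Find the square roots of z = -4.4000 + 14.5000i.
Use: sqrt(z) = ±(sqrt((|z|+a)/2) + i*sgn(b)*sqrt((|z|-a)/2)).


|z| = sqrt(19.36+210.25) = 15.1529
sqrt((|z|+a)/2) = sqrt((15.1529+(-4.4))/2) = sqrt(5.3764) = 2.3187
sqrt((|z|-a)/2) = sqrt((15.1529-(-4.4))/2) = sqrt(9.7764) = 3.1267

±(2.3187 + 3.1267i) i.e. 2.3187 + 3.1267i and -2.3187 - 3.1267i


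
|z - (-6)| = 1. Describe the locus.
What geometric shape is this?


|z - z0| = r is a circle with center z0 and radius r.
Center = (-6, 0), radius = 1

Circle with center (-6, 0) and radius 1


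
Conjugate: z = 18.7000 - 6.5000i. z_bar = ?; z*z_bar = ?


z_bar = 18.7000 + 6.5000i
z*z_bar = 18.7^2 + (-6.5)^2 = 349.69 + 42.25 = 391.94

z_bar = 18.7000 + 6.5000i, z*z_bar = 391.94


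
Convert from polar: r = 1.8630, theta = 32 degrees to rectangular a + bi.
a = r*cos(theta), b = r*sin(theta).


a = 1.8630*cos(32°) = 1.8630*0.84805 = 1.5799
b = 1.8630*sin(32°) = 1.8630*0.5299 = 0.9872

1.5799 + 0.9872i


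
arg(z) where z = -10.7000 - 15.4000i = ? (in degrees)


Re = -10.7, Im = -15.4
arg = atan2(-15.4, -10.7) = -124.7918 degrees

arg(z) = -124.7918 degrees


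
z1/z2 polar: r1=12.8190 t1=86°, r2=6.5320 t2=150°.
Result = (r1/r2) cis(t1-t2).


r = 12.8190 / 6.5320 = 1.9625
theta = 86° - 150° = -64° = 296° (mod 360)

1.9625 cis(296°)


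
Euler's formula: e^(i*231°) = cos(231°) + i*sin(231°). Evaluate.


cos(231°) = -0.6293
sin(231°) = -0.7771

e^(i*231°) = -0.6293 - 0.7771i


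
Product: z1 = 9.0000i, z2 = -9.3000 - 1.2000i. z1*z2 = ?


Real = 0*(-9.3) - 9*(-1.2) = 0 - (-10.8) = 10.8
Imag = 0*(-1.2) - (9.3)*9 = 0 - (83.7) = -83.7

10.8000 - 83.7000i


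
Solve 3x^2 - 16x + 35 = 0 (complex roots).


disc = (-16)^2 - 4*3*35 = 256 - 420 = -164
sqrt(|disc|) = sqrt(164) = 12.8062
Real part = 16/(2*3) = 2.6667
Imag part = 12.8062/(2*3) = 2.1344

2.6667 ± 2.1344i


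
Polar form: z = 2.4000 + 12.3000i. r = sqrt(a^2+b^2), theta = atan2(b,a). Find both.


r = sqrt(5.76+151.29) = sqrt(157.05) = 12.5320
theta = atan2(12.3, 2.4) = 78.9591 degrees

r = 12.5320, theta = 78.9591 degrees


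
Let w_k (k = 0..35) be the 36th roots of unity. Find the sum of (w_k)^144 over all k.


The roots are w_k = w^k with w = e^(2*pi*i/36), and (w^k)^144 = (w^144)^k.
So S = 1 + u + u^2 + ... + u^(35) with u = w^144.
144 = 4*36 + 0, so 144 is a multiple of 36 and u = (w^36)^4 = 1.
Every one of the 36 terms equals 1: S = 36

S = 36


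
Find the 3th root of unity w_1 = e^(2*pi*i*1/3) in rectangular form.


Angle = 360*1/3 = 120°
a = cos(120°) = -0.5000
b = sin(120°) = 0.8660

-0.5000 + 0.8660i


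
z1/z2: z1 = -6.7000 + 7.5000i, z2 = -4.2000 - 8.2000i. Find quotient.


Conjugate of z2 = -4.2000 + 8.2000i
Numerator: (-6.7000 + 7.5000i)(-4.2000 + 8.2000i) = -33.3600 - 86.4400i
Denominator: (-4.2)^2 + (-8.2)^2 = 84.88
Result = (-33.3600 - 86.4400i)/84.88

-0.3930 - 1.0184i


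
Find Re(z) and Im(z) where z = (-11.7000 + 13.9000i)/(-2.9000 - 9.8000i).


Multiply by conjugate: (-11.7000 + 13.9000i)(-2.9000 + 9.8000i) / ((-2.9)^2 + (-9.8)^2)
Numerator real = -11.7*(-2.9) + 13.9*(-9.8) = -102.29
Numerator imag = 13.9*(-2.9) - (-11.7)*(-9.8) = -154.97
Denominator = 104.45
Re(z) = -102.29/104.45 = -0.9793
Im(z) = -154.97/104.45 = -1.4837

Re(z) = -0.9793, Im(z) = -1.4837


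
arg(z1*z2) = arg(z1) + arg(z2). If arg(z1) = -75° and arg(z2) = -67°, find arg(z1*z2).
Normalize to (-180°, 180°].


arg(z1*z2) = -75° - 67° = -142°
Normalized to (-180°, 180°]: -142°

-142°


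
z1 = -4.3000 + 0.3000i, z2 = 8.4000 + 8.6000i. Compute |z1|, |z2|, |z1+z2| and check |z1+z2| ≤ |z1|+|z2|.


|z1| = sqrt((-4.3)^2 + 0.3^2) = sqrt(18.58) = 4.3105
|z2| = sqrt(8.4^2 + 8.6^2) = sqrt(144.52) = 12.0216
z1+z2 = 4.1000 + 8.9000i
|z1+z2| = sqrt(96.02) = 9.7990
|z1|+|z2| = 4.3105 + 12.0216 = 16.3321

|z1+z2| = 9.7990 ≤ |z1|+|z2| = 16.3321 (verified)


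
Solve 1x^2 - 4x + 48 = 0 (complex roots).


disc = (-4)^2 - 4*1*48 = 16 - 192 = -176
sqrt(|disc|) = sqrt(176) = 13.2665
Real part = 4/(2*1) = 2.0000
Imag part = 13.2665/(2*1) = 6.6332

2.0000 ± 6.6332i


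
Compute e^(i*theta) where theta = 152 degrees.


cos(152°) = -0.8829
sin(152°) = 0.4695

e^(i*152°) = -0.8829 + 0.4695i


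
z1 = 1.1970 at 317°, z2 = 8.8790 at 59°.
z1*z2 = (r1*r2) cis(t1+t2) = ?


r = 1.1970 * 8.8790 = 10.6282
theta = 317° + 59° = 376° = 16° (mod 360)

10.6282 cis(16°)


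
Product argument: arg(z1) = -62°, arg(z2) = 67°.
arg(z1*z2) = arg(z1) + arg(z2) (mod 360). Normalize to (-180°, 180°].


arg(z1*z2) = -62° + 67° = 5°
Normalized to (-180°, 180°]: 5°

5°


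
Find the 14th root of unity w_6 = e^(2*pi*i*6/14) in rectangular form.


Angle = 360*6/14 = 154.2857°
a = cos(154.2857°) = -0.9010
b = sin(154.2857°) = 0.4339

-0.9010 + 0.4339i


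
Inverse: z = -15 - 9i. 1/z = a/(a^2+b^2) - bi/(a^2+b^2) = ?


|z|^2 = 225+81 = 306
1/z = (-15 + 9i)/306

1/z = -0.0490 + 0.0294i


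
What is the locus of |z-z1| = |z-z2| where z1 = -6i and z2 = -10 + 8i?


Equal distances means the locus is the perpendicular bisector of z1 and z2.
Midpoint = ((0+(-10))/2, (-6+8)/2) = (-5.0000, 1.0000)

Perpendicular bisector through (-5.0000, 1.0000)


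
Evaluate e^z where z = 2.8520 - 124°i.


e^2.8520 = 17.3224
cos(-124°) = -0.559193
sin(-124°) = -0.829038
Real = 17.3224*(-0.559193) = -9.6866
Imag = 17.3224*(-0.829038) = -14.3609

-9.6866 - 14.3609i


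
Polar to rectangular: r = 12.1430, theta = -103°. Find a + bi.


a = 12.1430*cos(-103°) = 12.1430*(-0.22495) = -2.7316
b = 12.1430*sin(-103°) = 12.1430*(-0.97437) = -11.8318

-2.7316 - 11.8318i


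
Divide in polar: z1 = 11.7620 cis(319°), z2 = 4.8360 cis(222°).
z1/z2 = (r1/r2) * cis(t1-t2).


r = 11.7620 / 4.8360 = 2.4322
theta = 319° - 222° = 97° = 97° (mod 360)

2.4322 cis(97°)


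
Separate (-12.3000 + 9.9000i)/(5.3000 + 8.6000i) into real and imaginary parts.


Multiply by conjugate: (-12.3000 + 9.9000i)(5.3000 - 8.6000i) / (5.3^2 + 8.6^2)
Numerator real = -12.3*5.3 + 9.9*8.6 = 19.95
Numerator imag = 9.9*5.3 - (-12.3)*8.6 = 158.25
Denominator = 102.05
Re(z) = 19.95/102.05 = 0.1955
Im(z) = 158.25/102.05 = 1.5507

Re(z) = 0.1955, Im(z) = 1.5507


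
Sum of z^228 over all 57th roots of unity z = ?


The roots are w_k = w^k with w = e^(2*pi*i/57), and (w^k)^228 = (w^228)^k.
So S = 1 + u + u^2 + ... + u^(56) with u = w^228.
228 = 4*57 + 0, so 228 is a multiple of 57 and u = (w^57)^4 = 1.
Every one of the 57 terms equals 1: S = 57

S = 57


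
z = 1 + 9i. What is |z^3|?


|z| = sqrt(1+81) = sqrt(82) = 9.0554
|z^3| = |z|^3 = (sqrt(82))^3 = 82*sqrt(82)

|z^3| = 82*sqrt(82) ≈ 742.5416


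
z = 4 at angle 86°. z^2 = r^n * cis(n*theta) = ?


r^2 = 4^2 = 16
n*theta = 2*86° = 172° = 172° (mod 360)
a = 16*cos(172°) = -15.8443
b = 16*sin(172°) = 2.2268

16 cis(172°) = -15.8443 + 2.2268i


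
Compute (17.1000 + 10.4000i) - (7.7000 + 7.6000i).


Real: 17.1 - 7.7 = 9.4
Imag: 10.4 - 7.6 = 2.8

9.4000 + 2.8000i


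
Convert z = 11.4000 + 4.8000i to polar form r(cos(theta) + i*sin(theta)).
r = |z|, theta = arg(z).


r = sqrt(129.96+23.04) = sqrt(153) = 12.3693
theta = atan2(4.8, 11.4) = 22.8337 degrees

r = 12.3693, theta = 22.8337 degrees


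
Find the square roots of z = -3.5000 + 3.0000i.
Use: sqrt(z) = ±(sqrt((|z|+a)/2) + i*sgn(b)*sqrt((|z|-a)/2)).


|z| = sqrt(12.25+9) = 4.6098
sqrt((|z|+a)/2) = sqrt((4.6098+(-3.5))/2) = sqrt(0.5549) = 0.7449
sqrt((|z|-a)/2) = sqrt((4.6098-(-3.5))/2) = sqrt(4.0549) = 2.0137

±(0.7449 + 2.0137i) i.e. 0.7449 + 2.0137i and -0.7449 - 2.0137i


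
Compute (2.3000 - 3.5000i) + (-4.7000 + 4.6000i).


Real: 2.3 - 4.7 = -2.4
Imag: -3.5 + 4.6 = 1.1

-2.4000 + 1.1000i


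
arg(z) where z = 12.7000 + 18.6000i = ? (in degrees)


Re = 12.7, Im = 18.6
arg = atan2(18.6, 12.7) = 55.6749 degrees

arg(z) = 55.6749 degrees


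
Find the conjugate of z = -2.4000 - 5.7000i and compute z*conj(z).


z_bar = -2.4000 + 5.7000i
z*z_bar = (-2.4)^2 + (-5.7)^2 = 5.76 + 32.49 = 38.25

z_bar = -2.4000 + 5.7000i, z*z_bar = 38.25


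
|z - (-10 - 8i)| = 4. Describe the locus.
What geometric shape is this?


|z - z0| = r is a circle with center z0 and radius r.
Center = (-10, -8), radius = 4

Circle with center (-10, -8) and radius 4


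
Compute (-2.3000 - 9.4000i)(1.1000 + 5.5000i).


Real = -2.3*1.1 - (-9.4)*5.5 = -2.53 - (-51.7) = 49.17
Imag = -2.3*5.5 + 1.1*(-9.4) = -12.65 - (10.34) = -22.99

49.1700 - 22.9900i


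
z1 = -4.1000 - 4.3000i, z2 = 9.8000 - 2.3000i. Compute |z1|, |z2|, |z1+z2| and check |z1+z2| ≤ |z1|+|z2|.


|z1| = sqrt((-4.1)^2 + (-4.3)^2) = sqrt(35.3) = 5.9414
|z2| = sqrt(9.8^2 + (-2.3)^2) = sqrt(101.33) = 10.0663
z1+z2 = 5.7000 - 6.6000i
|z1+z2| = sqrt(76.05) = 8.7207
|z1|+|z2| = 5.9414 + 10.0663 = 16.0077

|z1+z2| = 8.7207 ≤ |z1|+|z2| = 16.0077 (verified)


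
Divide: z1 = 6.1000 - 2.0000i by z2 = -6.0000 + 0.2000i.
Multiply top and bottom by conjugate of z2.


Conjugate of z2 = -6.0000 - 0.2000i
Numerator: (6.1000 - 2.0000i)(-6.0000 - 0.2000i) = -37.0000 + 10.7800i
Denominator: (-6)^2 + 0.2^2 = 36.04
Result = (-37.0000 + 10.7800i)/36.04

-1.0266 + 0.2991i


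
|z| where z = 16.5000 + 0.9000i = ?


|z| = sqrt(16.5^2 + 0.9^2) = sqrt(272.25 + 0.81) = sqrt(273.06) = 16.5245

|z| = 16.5245


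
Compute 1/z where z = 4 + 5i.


|z|^2 = 16+25 = 41
1/z = (4 - 5i)/41

1/z = 0.0976 - 0.1220i


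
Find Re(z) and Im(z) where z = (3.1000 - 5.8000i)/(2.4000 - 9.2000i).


Multiply by conjugate: (3.1000 - 5.8000i)(2.4000 + 9.2000i) / (2.4^2 + (-9.2)^2)
Numerator real = 3.1*2.4 - (5.8)*(-9.2) = 60.8
Numerator imag = -5.8*2.4 - 3.1*(-9.2) = 14.6
Denominator = 90.4
Re(z) = 60.8/90.4 = 0.6726
Im(z) = 14.6/90.4 = 0.1615

Re(z) = 0.6726, Im(z) = 0.1615


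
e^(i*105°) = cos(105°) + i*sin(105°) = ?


cos(105°) = -0.2588
sin(105°) = 0.9659

e^(i*105°) = -0.2588 + 0.9659i


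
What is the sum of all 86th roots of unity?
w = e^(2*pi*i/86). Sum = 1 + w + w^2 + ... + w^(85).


The sum of all 86th roots of unity is 0.
Geometric series: (1 - w^86)/(1 - w) = (1-1)/(1-w) = 0 since w^86 = 1, w ≠ 1.
Alternatively: coefficient of z^85 in z^86 - 1 is 0.

0


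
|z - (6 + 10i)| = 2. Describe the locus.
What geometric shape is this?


|z - z0| = r is a circle with center z0 and radius r.
Center = (6, 10), radius = 2

Circle with center (6, 10) and radius 2


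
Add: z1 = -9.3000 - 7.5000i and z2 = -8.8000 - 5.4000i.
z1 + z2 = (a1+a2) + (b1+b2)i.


Real: -9.3 - 8.8 = -18.1
Imag: -7.5 - 5.4 = -12.9

-18.1000 - 12.9000i


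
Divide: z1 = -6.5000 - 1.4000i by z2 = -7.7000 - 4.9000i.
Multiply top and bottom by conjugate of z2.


Conjugate of z2 = -7.7000 + 4.9000i
Numerator: (-6.5000 - 1.4000i)(-7.7000 + 4.9000i) = 56.9100 - 21.0700i
Denominator: (-7.7)^2 + (-4.9)^2 = 83.3
Result = (56.9100 - 21.0700i)/83.3

0.6832 - 0.2529i


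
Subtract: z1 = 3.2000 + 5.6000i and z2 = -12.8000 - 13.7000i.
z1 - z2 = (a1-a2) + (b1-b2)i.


Real: 3.2 + 12.8 = 16
Imag: 5.6 + 13.7 = 19.3

16.0000 + 19.3000i


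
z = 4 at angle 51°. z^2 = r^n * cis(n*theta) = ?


r^2 = 4^2 = 16
n*theta = 2*51° = 102° = 102° (mod 360)
a = 16*cos(102°) = -3.3266
b = 16*sin(102°) = 15.6504

16 cis(102°) = -3.3266 + 15.6504i


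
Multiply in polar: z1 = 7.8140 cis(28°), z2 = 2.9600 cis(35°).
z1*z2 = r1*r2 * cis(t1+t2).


r = 7.8140 * 2.9600 = 23.1294
theta = 28° + 35° = 63° = 63° (mod 360)

23.1294 cis(63°)


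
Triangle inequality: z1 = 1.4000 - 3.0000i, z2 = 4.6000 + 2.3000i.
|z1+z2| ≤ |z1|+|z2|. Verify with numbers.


|z1| = sqrt(1.4^2 + (-3)^2) = sqrt(10.96) = 3.3106
|z2| = sqrt(4.6^2 + 2.3^2) = sqrt(26.45) = 5.1430
z1+z2 = 6.0000 - 0.7000i
|z1+z2| = sqrt(36.49) = 6.0407
|z1|+|z2| = 3.3106 + 5.1430 = 8.4536

|z1+z2| = 6.0407 ≤ |z1|+|z2| = 8.4536 (verified)


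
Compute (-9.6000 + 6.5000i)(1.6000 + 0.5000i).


Real = -9.6*1.6 - 6.5*0.5 = -15.36 - 3.25 = -18.61
Imag = -9.6*0.5 + 1.6*6.5 = -4.8 + 10.4 = 5.6

-18.6100 + 5.6000i


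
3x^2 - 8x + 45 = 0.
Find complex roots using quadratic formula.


disc = (-8)^2 - 4*3*45 = 64 - 540 = -476
sqrt(|disc|) = sqrt(476) = 21.8174
Real part = 8/(2*3) = 1.3333
Imag part = 21.8174/(2*3) = 3.6362

1.3333 ± 3.6362i


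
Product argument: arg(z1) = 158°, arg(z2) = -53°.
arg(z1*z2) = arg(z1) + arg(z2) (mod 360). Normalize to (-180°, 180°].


arg(z1*z2) = 158° - 53° = 105°
Normalized to (-180°, 180°]: 105°

105°


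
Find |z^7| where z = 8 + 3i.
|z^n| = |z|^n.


|z| = sqrt(64+9) = sqrt(73) = 8.5440
|z^7| = |z|^7 = (sqrt(73))^7 = 73^3 * sqrt(73) = 389017*sqrt(73)

|z^7| = 389017*sqrt(73) ≈ 3323762.7050


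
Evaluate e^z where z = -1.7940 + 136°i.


e^-1.7940 = 0.1663
cos(136°) = -0.7193
sin(136°) = 0.6947
Real = 0.1663*(-0.7193) = -0.1196
Imag = 0.1663*0.6947 = 0.1155

-0.1196 + 0.1155i


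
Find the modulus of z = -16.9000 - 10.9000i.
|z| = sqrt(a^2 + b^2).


|z| = sqrt((-16.9)^2 + (-10.9)^2) = sqrt(285.61 + 118.81) = sqrt(404.42) = 20.1102

|z| = 20.1102


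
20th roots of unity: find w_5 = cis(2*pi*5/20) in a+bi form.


Angle = 360*5/20 = 90°
a = cos(90°) = 0
b = sin(90°) = 1.0000

0 + 1.0000i


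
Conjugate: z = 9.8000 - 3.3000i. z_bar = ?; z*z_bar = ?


z_bar = 9.8000 + 3.3000i
z*z_bar = 9.8^2 + (-3.3)^2 = 96.04 + 10.89 = 106.93

z_bar = 9.8000 + 3.3000i, z*z_bar = 106.93


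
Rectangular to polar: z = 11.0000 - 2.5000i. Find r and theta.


r = sqrt(121+6.25) = sqrt(127.25) = 11.2805
theta = atan2(-2.5, 11) = -12.8043 degrees

r = 11.2805, theta = -12.8043 degrees


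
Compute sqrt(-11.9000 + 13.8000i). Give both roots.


|z| = sqrt(141.61+190.44) = 18.2222
sqrt((|z|+a)/2) = sqrt((18.2222+(-11.9))/2) = sqrt(3.1611) = 1.7780
sqrt((|z|-a)/2) = sqrt((18.2222-(-11.9))/2) = sqrt(15.0611) = 3.8809

±(1.7780 + 3.8809i) i.e. 1.7780 + 3.8809i and -1.7780 - 3.8809i


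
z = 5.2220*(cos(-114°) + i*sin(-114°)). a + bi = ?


a = 5.2220*cos(-114°) = 5.2220*(-0.40674) = -2.1240
b = 5.2220*sin(-114°) = 5.2220*(-0.913545) = -4.7705

-2.1240 - 4.7705i


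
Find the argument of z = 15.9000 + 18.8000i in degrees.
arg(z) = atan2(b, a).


Re = 15.9, Im = 18.8
arg = atan2(18.8, 15.9) = 49.7773 degrees

arg(z) = 49.7773 degrees


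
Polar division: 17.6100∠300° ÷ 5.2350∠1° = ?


r = 17.6100 / 5.2350 = 3.3639
theta = 300° - 1° = 299° = 299° (mod 360)

3.3639 cis(299°)


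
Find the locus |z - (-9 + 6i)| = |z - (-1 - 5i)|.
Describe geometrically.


Equal distances means the locus is the perpendicular bisector of z1 and z2.
Midpoint = ((-9+(-1))/2, (6+(-5))/2) = (-5.0000, 0.5000)

Perpendicular bisector through (-5.0000, 0.5000)


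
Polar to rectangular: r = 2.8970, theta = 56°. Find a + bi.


a = 2.8970*cos(56°) = 2.8970*0.5592 = 1.6200
b = 2.8970*sin(56°) = 2.8970*0.82904 = 2.4017

1.6200 + 2.4017i


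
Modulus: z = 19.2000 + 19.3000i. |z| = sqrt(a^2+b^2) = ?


|z| = sqrt(19.2^2 + 19.3^2) = sqrt(368.64 + 372.49) = sqrt(741.13) = 27.2237

|z| = 27.2237


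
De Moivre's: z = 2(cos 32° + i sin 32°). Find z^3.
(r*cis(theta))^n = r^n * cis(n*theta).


r^3 = 2^3 = 8
n*theta = 3*32° = 96° = 96° (mod 360)
a = 8*cos(96°) = -0.8362
b = 8*sin(96°) = 7.9562

8 cis(96°) = -0.8362 + 7.9562i


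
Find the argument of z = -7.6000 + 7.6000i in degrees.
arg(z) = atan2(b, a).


Re = -7.6, Im = 7.6
arg = atan2(7.6, -7.6) = 135.0000 degrees

arg(z) = 135.0000 degrees


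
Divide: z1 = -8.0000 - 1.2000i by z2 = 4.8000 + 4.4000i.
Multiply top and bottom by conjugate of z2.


Conjugate of z2 = 4.8000 - 4.4000i
Numerator: (-8.0000 - 1.2000i)(4.8000 - 4.4000i) = -43.6800 + 29.4400i
Denominator: 4.8^2 + 4.4^2 = 42.4
Result = (-43.6800 + 29.4400i)/42.4

-1.0302 + 0.6943i


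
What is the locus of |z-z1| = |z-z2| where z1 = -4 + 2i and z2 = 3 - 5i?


Equal distances means the locus is the perpendicular bisector of z1 and z2.
Midpoint = ((-4+3)/2, (2+(-5))/2) = (-0.5000, -1.5000)

Perpendicular bisector through (-0.5000, -1.5000)


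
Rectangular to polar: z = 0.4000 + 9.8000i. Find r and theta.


r = sqrt(0.16+96.04) = sqrt(96.2) = 9.8082
theta = atan2(9.8, 0.4) = 87.6627 degrees

r = 9.8082, theta = 87.6627 degrees


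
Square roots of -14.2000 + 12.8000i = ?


|z| = sqrt(201.64+163.84) = 19.1175
sqrt((|z|+a)/2) = sqrt((19.1175+(-14.2))/2) = sqrt(2.4588) = 1.5680
sqrt((|z|-a)/2) = sqrt((19.1175-(-14.2))/2) = sqrt(16.6588) = 4.0815

±(1.5680 + 4.0815i) i.e. 1.5680 + 4.0815i and -1.5680 - 4.0815i


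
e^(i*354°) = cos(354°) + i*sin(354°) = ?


cos(354°) = 0.9945
sin(354°) = -0.1045

e^(i*354°) = 0.9945 - 0.1045i


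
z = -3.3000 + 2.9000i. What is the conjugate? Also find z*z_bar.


z_bar = -3.3000 - 2.9000i
z*z_bar = (-3.3)^2 + 2.9^2 = 10.89 + 8.41 = 19.3

z_bar = -3.3000 - 2.9000i, z*z_bar = 19.3


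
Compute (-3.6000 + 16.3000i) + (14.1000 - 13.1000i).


Real: -3.6 + 14.1 = 10.5
Imag: 16.3 - 13.1 = 3.2

10.5000 + 3.2000i


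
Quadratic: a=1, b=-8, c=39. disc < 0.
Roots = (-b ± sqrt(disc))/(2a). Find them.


disc = (-8)^2 - 4*1*39 = 64 - 156 = -92
sqrt(|disc|) = sqrt(92) = 9.5917
Real part = 8/(2*1) = 4.0000
Imag part = 9.5917/(2*1) = 4.7958

4.0000 ± 4.7958i


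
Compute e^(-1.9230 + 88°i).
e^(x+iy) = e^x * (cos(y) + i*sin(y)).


e^-1.9230 = 0.1462
cos(88°) = 0.0349
sin(88°) = 0.9994
Real = 0.1462*0.0349 = 0.0051
Imag = 0.1462*0.9994 = 0.1461

0.0051 + 0.1461i


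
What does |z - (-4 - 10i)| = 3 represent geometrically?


|z - z0| = r is a circle with center z0 and radius r.
Center = (-4, -10), radius = 3

Circle with center (-4, -10) and radius 3


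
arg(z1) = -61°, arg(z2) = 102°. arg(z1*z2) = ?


arg(z1*z2) = -61° + 102° = 41°
Normalized to (-180°, 180°]: 41°

41°


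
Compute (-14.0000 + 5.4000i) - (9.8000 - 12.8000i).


Real: -14 - 9.8 = -23.8
Imag: 5.4 + 12.8 = 18.2

-23.8000 + 18.2000i


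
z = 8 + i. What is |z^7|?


|z| = sqrt(64+1) = sqrt(65) = 8.0623
|z^7| = |z|^7 = (sqrt(65))^7 = 65^3 * sqrt(65) = 274625*sqrt(65)

|z^7| = 274625*sqrt(65) ≈ 2214097.5341


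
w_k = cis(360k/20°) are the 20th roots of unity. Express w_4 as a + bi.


Angle = 360*4/20 = 72°
a = cos(72°) = 0.3090
b = sin(72°) = 0.9511

0.3090 + 0.9511i


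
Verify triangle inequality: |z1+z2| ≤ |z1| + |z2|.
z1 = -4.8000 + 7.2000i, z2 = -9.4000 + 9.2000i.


|z1| = sqrt((-4.8)^2 + 7.2^2) = sqrt(74.88) = 8.6533
|z2| = sqrt((-9.4)^2 + 9.2^2) = sqrt(173) = 13.1529
z1+z2 = -14.2000 + 16.4000i
|z1+z2| = sqrt(470.6) = 21.6933
|z1|+|z2| = 8.6533 + 13.1529 = 21.8062

|z1+z2| = 21.6933 ≤ |z1|+|z2| = 21.8062 (verified)


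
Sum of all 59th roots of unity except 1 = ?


With w = e^(2*pi*i/59), all 59 of the 59th roots of unity w^0 = 1, w, ..., w^(58) sum to 0: 1 + w + ... + w^(58) = (1 - w^59)/(1 - w) = 0 since w^59 = 1, w ≠ 1.
Removing the root 1: w + w^2 + ... + w^(58) = 0 - 1 = -1

Sum = -1


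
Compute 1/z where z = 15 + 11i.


|z|^2 = 225+121 = 346
1/z = (15 - 11i)/346

1/z = 0.0434 - 0.0318i


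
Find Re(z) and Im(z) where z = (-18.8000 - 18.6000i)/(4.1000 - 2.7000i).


Multiply by conjugate: (-18.8000 - 18.6000i)(4.1000 + 2.7000i) / (4.1^2 + (-2.7)^2)
Numerator real = -18.8*4.1 - (18.6)*(-2.7) = -26.86
Numerator imag = -18.6*4.1 - (-18.8)*(-2.7) = -127.02
Denominator = 24.1
Re(z) = -26.86/24.1 = -1.1145
Im(z) = -127.02/24.1 = -5.2705

Re(z) = -1.1145, Im(z) = -5.2705


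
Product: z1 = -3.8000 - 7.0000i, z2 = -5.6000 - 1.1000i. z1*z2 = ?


Real = -3.8*(-5.6) - (-7)*(-1.1) = 21.28 - 7.7 = 13.58
Imag = -3.8*(-1.1) - (5.6)*(-7) = 4.18 + 39.2 = 43.38

13.5800 + 43.3800i


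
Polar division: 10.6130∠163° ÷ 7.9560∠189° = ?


r = 10.6130 / 7.9560 = 1.3340
theta = 163° - 189° = -26° = 334° (mod 360)

1.3340 cis(334°)


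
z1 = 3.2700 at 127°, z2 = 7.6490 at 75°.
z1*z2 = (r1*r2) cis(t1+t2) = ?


r = 3.2700 * 7.6490 = 25.0122
theta = 127° + 75° = 202° = 202° (mod 360)

25.0122 cis(202°)


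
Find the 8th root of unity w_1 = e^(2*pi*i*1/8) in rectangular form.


Angle = 360*1/8 = 45°
a = cos(45°) = 0.7071
b = sin(45°) = 0.7071

0.7071 + 0.7071i


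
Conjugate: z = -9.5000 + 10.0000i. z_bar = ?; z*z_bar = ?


z_bar = -9.5000 - 10.0000i
z*z_bar = (-9.5)^2 + 10^2 = 90.25 + 100 = 190.25

z_bar = -9.5000 - 10.0000i, z*z_bar = 190.25


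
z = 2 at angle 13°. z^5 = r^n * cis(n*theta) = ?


r^5 = 2^5 = 32
n*theta = 5*13° = 65° = 65° (mod 360)
a = 32*cos(65°) = 13.5238
b = 32*sin(65°) = 29.0018

32 cis(65°) = 13.5238 + 29.0018i


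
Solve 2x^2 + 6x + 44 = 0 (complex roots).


disc = 6^2 - 4*2*44 = 36 - 352 = -316
sqrt(|disc|) = sqrt(316) = 17.7764
Real part = -6/(2*2) = -1.5000
Imag part = 17.7764/(2*2) = 4.4441

-1.5000 ± 4.4441i


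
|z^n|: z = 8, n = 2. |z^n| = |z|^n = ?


|z| = sqrt(64+0) = sqrt(64) = 8
|z^2| = |z|^2 = 8^2 = 64

|z^2| = 64


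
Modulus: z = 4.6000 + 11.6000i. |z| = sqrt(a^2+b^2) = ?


|z| = sqrt(4.6^2 + 11.6^2) = sqrt(21.16 + 134.56) = sqrt(155.72) = 12.4788

|z| = 12.4788


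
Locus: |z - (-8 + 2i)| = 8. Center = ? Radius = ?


|z - z0| = r is a circle with center z0 and radius r.
Center = (-8, 2), radius = 8

Circle with center (-8, 2) and radius 8


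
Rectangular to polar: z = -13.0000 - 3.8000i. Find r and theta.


r = sqrt(169+14.44) = sqrt(183.44) = 13.5440
theta = atan2(-3.8, -13) = -163.7060 degrees

r = 13.5440, theta = -163.7060 degrees


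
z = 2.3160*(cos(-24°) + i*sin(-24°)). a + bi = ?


a = 2.3160*cos(-24°) = 2.3160*0.91355 = 2.1158
b = 2.3160*sin(-24°) = 2.3160*(-0.40674) = -0.9420

2.1158 - 0.9420i


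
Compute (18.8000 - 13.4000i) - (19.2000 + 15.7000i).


Real: 18.8 - 19.2 = -0.4
Imag: -13.4 - 15.7 = -29.1

-0.4000 - 29.1000i


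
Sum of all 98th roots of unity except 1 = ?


With w = e^(2*pi*i/98), all 98 of the 98th roots of unity w^0 = 1, w, ..., w^(97) sum to 0: 1 + w + ... + w^(97) = (1 - w^98)/(1 - w) = 0 since w^98 = 1, w ≠ 1.
Removing the root 1: w + w^2 + ... + w^(97) = 0 - 1 = -1

Sum = -1


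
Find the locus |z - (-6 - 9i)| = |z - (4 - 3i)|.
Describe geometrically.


Equal distances means the locus is the perpendicular bisector of z1 and z2.
Midpoint = ((-6+4)/2, (-9+(-3))/2) = (-1.0000, -6.0000)

Perpendicular bisector through (-1.0000, -6.0000)


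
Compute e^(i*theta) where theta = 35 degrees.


cos(35°) = 0.8192
sin(35°) = 0.5736

e^(i*35°) = 0.8192 + 0.5736i


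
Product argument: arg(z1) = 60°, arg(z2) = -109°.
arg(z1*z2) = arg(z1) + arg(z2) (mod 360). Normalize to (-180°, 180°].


arg(z1*z2) = 60° - 109° = -49°
Normalized to (-180°, 180°]: -49°

-49°


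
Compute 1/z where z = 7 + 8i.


|z|^2 = 49+64 = 113
1/z = (7 - 8i)/113

1/z = 0.0619 - 0.0708i


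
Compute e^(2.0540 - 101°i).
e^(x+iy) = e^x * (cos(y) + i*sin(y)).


e^2.0540 = 7.7990
cos(-101°) = -0.19081
sin(-101°) = -0.98163
Real = 7.7990*(-0.19081) = -1.4881
Imag = 7.7990*(-0.98163) = -7.6557

-1.4881 - 7.6557i


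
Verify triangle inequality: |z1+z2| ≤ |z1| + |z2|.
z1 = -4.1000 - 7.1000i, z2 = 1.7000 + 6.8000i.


|z1| = sqrt((-4.1)^2 + (-7.1)^2) = sqrt(67.22) = 8.1988
|z2| = sqrt(1.7^2 + 6.8^2) = sqrt(49.13) = 7.0093
z1+z2 = -2.4000 - 0.3000i
|z1+z2| = sqrt(5.85) = 2.4187
|z1|+|z2| = 8.1988 + 7.0093 = 15.2081

|z1+z2| = 2.4187 ≤ |z1|+|z2| = 15.2081 (verified)


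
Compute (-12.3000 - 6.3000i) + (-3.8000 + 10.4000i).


Real: -12.3 - 3.8 = -16.1
Imag: -6.3 + 10.4 = 4.1

-16.1000 + 4.1000i


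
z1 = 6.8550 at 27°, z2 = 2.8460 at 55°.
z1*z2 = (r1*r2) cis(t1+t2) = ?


r = 6.8550 * 2.8460 = 19.5093
theta = 27° + 55° = 82° = 82° (mod 360)

19.5093 cis(82°)


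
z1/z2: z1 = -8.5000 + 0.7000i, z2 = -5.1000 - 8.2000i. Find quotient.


Conjugate of z2 = -5.1000 + 8.2000i
Numerator: (-8.5000 + 0.7000i)(-5.1000 + 8.2000i) = 37.6100 - 73.2700i
Denominator: (-5.1)^2 + (-8.2)^2 = 93.25
Result = (37.6100 - 73.2700i)/93.25

0.4033 - 0.7857i


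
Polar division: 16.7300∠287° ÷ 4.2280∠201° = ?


r = 16.7300 / 4.2280 = 3.9570
theta = 287° - 201° = 86° = 86° (mod 360)

3.9570 cis(86°)


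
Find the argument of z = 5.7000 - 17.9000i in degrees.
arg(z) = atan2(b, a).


Re = 5.7, Im = -17.9
arg = atan2(-17.9, 5.7) = -72.3367 degrees

arg(z) = -72.3367 degrees


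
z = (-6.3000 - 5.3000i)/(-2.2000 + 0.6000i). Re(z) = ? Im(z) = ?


Multiply by conjugate: (-6.3000 - 5.3000i)(-2.2000 - 0.6000i) / ((-2.2)^2 + 0.6^2)
Numerator real = -6.3*(-2.2) - (5.3)*0.6 = 10.68
Numerator imag = -5.3*(-2.2) - (-6.3)*0.6 = 15.44
Denominator = 5.2
Re(z) = 10.68/5.2 = 2.0538
Im(z) = 15.44/5.2 = 2.9692

Re(z) = 2.0538, Im(z) = 2.9692


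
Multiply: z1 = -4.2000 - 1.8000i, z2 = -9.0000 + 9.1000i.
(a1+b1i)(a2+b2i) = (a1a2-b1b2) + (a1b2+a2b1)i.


Real = -4.2*(-9) - (-1.8)*9.1 = 37.8 - (-16.38) = 54.18
Imag = -4.2*9.1 - (9)*(-1.8) = -38.22 + 16.2 = -22.02

54.1800 - 22.0200i


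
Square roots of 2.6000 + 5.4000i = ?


|z| = sqrt(6.76+29.16) = 5.9933
sqrt((|z|+a)/2) = sqrt((5.9933+2.6)/2) = sqrt(4.2967) = 2.0728
sqrt((|z|-a)/2) = sqrt((5.9933-2.6)/2) = sqrt(1.6967) = 1.3026

±(2.0728 + 1.3026i) i.e. 2.0728 + 1.3026i and -2.0728 - 1.3026i


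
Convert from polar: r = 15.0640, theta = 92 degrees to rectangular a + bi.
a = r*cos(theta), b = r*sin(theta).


a = 15.0640*cos(92°) = 15.0640*(-0.0349) = -0.5257
b = 15.0640*sin(92°) = 15.0640*0.99939 = 15.0548

-0.5257 + 15.0548i


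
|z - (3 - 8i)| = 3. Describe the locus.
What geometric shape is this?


|z - z0| = r is a circle with center z0 and radius r.
Center = (3, -8), radius = 3

Circle with center (3, -8) and radius 3


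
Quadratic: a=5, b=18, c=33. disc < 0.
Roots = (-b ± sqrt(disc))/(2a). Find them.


disc = 18^2 - 4*5*33 = 324 - 660 = -336
sqrt(|disc|) = sqrt(336) = 18.3303
Real part = -18/(2*5) = -1.8000
Imag part = 18.3303/(2*5) = 1.8330

-1.8000 ± 1.8330i


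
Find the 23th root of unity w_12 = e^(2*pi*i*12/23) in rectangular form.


Angle = 360*12/23 = 187.8261°
a = cos(187.8261°) = -0.9907
b = sin(187.8261°) = -0.1362

-0.9907 - 0.1362i


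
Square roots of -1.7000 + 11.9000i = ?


|z| = sqrt(2.89+141.61) = 12.0208
sqrt((|z|+a)/2) = sqrt((12.0208+(-1.7))/2) = sqrt(5.1604) = 2.2717
sqrt((|z|-a)/2) = sqrt((12.0208-(-1.7))/2) = sqrt(6.8604) = 2.6192

±(2.2717 + 2.6192i) i.e. 2.2717 + 2.6192i and -2.2717 - 2.6192i


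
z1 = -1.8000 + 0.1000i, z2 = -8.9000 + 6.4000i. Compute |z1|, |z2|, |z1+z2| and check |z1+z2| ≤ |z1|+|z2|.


|z1| = sqrt((-1.8)^2 + 0.1^2) = sqrt(3.25) = 1.8028
|z2| = sqrt((-8.9)^2 + 6.4^2) = sqrt(120.17) = 10.9622
z1+z2 = -10.7000 + 6.5000i
|z1+z2| = sqrt(156.74) = 12.5196
|z1|+|z2| = 1.8028 + 10.9622 = 12.7650

|z1+z2| = 12.5196 ≤ |z1|+|z2| = 12.7650 (verified)


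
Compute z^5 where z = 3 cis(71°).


r^5 = 3^5 = 243
n*theta = 5*71° = 355° = 355° (mod 360)
a = 243*cos(355°) = 242.0753
b = 243*sin(355°) = -21.1788

243 cis(355°) = 242.0753 - 21.1788i


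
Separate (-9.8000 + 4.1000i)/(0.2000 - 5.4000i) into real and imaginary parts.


Multiply by conjugate: (-9.8000 + 4.1000i)(0.2000 + 5.4000i) / (0.2^2 + (-5.4)^2)
Numerator real = -9.8*0.2 + 4.1*(-5.4) = -24.1
Numerator imag = 4.1*0.2 - (-9.8)*(-5.4) = -52.1
Denominator = 29.2
Re(z) = -24.1/29.2 = -0.8253
Im(z) = -52.1/29.2 = -1.7842

Re(z) = -0.8253, Im(z) = -1.7842


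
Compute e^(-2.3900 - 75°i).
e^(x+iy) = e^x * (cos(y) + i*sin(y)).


e^-2.3900 = 0.0916
cos(-75°) = 0.2588
sin(-75°) = -0.9659
Real = 0.0916*0.2588 = 0.0237
Imag = 0.0916*(-0.9659) = -0.0885

0.0237 - 0.0885i


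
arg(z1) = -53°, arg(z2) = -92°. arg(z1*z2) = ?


arg(z1*z2) = -53° - 92° = -145°
Normalized to (-180°, 180°]: -145°

-145°


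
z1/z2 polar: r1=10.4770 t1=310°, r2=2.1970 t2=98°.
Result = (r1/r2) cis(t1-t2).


r = 10.4770 / 2.1970 = 4.7688
theta = 310° - 98° = 212° = 212° (mod 360)

4.7688 cis(212°)


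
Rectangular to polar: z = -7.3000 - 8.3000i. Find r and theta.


r = sqrt(53.29+68.89) = sqrt(122.18) = 11.0535
theta = atan2(-8.3, -7.3) = -131.3322 degrees

r = 11.0535, theta = -131.3322 degrees


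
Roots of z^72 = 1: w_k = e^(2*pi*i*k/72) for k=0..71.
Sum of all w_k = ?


The sum of all 72th roots of unity is 0.
Geometric series: (1 - w^72)/(1 - w) = (1-1)/(1-w) = 0 since w^72 = 1, w ≠ 1.
Alternatively: coefficient of z^71 in z^72 - 1 is 0.

0


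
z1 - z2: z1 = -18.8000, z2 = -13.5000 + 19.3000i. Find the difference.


Real: -18.8 + 13.5 = -5.3
Imag: 0 - 19.3 = -19.3

-5.3000 - 19.3000i


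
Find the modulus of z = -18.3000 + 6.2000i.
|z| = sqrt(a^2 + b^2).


|z| = sqrt((-18.3)^2 + 6.2^2) = sqrt(334.89 + 38.44) = sqrt(373.33) = 19.3217

|z| = 19.3217


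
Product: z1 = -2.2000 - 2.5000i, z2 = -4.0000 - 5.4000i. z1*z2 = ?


Real = -2.2*(-4) - (-2.5)*(-5.4) = 8.8 - 13.5 = -4.7
Imag = -2.2*(-5.4) - (4)*(-2.5) = 11.88 + 10 = 21.88

-4.7000 + 21.8800i


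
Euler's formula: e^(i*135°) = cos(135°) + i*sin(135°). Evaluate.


cos(135°) = -0.7071
sin(135°) = 0.7071

e^(i*135°) = -0.7071 + 0.7071i


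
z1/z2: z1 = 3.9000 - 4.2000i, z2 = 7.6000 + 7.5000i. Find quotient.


Conjugate of z2 = 7.6000 - 7.5000i
Numerator: (3.9000 - 4.2000i)(7.6000 - 7.5000i) = -1.8600 - 61.1700i
Denominator: 7.6^2 + 7.5^2 = 114.01
Result = (-1.8600 - 61.1700i)/114.01

-0.0163 - 0.5365i


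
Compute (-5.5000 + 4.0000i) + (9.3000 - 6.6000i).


Real: -5.5 + 9.3 = 3.8
Imag: 4 - 6.6 = -2.6

3.8000 - 2.6000i


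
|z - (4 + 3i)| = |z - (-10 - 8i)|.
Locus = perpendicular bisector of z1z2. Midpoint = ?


Equal distances means the locus is the perpendicular bisector of z1 and z2.
Midpoint = ((4+(-10))/2, (3+(-8))/2) = (-3.0000, -2.5000)

Perpendicular bisector through (-3.0000, -2.5000)


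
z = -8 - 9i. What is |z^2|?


|z| = sqrt(64+81) = sqrt(145) = 12.0416
|z^2| = |z|^2 = (sqrt(145))^2 = 145

|z^2| = 145


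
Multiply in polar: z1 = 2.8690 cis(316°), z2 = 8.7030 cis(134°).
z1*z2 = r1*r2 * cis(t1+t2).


r = 2.8690 * 8.7030 = 24.9689
theta = 316° + 134° = 450° = 90° (mod 360)

24.9689 cis(90°)


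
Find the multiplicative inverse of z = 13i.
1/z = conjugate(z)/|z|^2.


|z|^2 = 0+169 = 169
1/z = (0 - 13i)/169

1/z = 0 - 0.0769i


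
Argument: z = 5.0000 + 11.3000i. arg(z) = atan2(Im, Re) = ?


Re = 5, Im = 11.3
arg = atan2(11.3, 5) = 66.1317 degrees

arg(z) = 66.1317 degrees


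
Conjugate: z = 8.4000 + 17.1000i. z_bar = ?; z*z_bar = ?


z_bar = 8.4000 - 17.1000i
z*z_bar = 8.4^2 + 17.1^2 = 70.56 + 292.41 = 362.97

z_bar = 8.4000 - 17.1000i, z*z_bar = 362.97


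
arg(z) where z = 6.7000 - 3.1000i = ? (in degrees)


Re = 6.7, Im = -3.1
arg = atan2(-3.1, 6.7) = -24.8293 degrees

arg(z) = -24.8293 degrees


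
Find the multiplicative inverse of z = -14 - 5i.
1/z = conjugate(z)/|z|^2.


|z|^2 = 196+25 = 221
1/z = (-14 + 5i)/221

1/z = -0.0633 + 0.0226i


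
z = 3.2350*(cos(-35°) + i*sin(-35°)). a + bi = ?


a = 3.2350*cos(-35°) = 3.2350*0.81915 = 2.6500
b = 3.2350*sin(-35°) = 3.2350*(-0.57358) = -1.8555

2.6500 - 1.8555i


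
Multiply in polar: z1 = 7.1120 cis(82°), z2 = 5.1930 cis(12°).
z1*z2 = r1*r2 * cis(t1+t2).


r = 7.1120 * 5.1930 = 36.9326
theta = 82° + 12° = 94° = 94° (mod 360)

36.9326 cis(94°)


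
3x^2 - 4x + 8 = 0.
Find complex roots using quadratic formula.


disc = (-4)^2 - 4*3*8 = 16 - 96 = -80
sqrt(|disc|) = sqrt(80) = 8.9443
Real part = 4/(2*3) = 0.6667
Imag part = 8.9443/(2*3) = 1.4907

0.6667 ± 1.4907i
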